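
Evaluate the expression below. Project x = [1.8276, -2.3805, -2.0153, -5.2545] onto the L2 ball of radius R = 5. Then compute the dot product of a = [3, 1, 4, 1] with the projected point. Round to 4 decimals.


Step 1: Compute ||x|| (intermediates to 6 decimals).
||x|| = sqrt(1.8276^2 + (-2.3805)^2 + (-2.0153)^2 + (-5.2545)^2) = 6.377939
Step 2: Project.
Since ||x|| > R, scale = R/||x|| = 5/6.377939 = 0.783952, proj(x) = scale * x
proj(x) = [1.432751, -1.866198, -1.579898, -4.119276]
Step 3: Dot product.
a^T * proj(x) = 3*1.432751 + 1*(-1.866198) + 4*(-1.579898) + 1*(-4.119276) = -8.0068


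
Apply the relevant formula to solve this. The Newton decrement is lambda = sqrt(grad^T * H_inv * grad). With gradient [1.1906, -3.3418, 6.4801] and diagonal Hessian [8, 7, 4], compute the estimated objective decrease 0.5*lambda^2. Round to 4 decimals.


Step 1: H is diagonal, so H^(-1) * g = [0.1488, -0.4774, 1.62].
Step 2: g^T H^(-1) g = sum_i g_i^2 / H_ii
  = (1.1906)^2/8 + (-3.3418)^2/7 + (6.4801)^2/4
  = 0.1772 + 1.5954 + 10.4979 = 12.2705
Step 3: Objective decrease = 0.5 * g^T H^(-1) g = 6.1352


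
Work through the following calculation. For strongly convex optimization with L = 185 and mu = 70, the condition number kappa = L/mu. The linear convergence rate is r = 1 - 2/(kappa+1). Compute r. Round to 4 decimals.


Step 1: Compute the condition number.
kappa = L/mu = 185/70 = 2.6429
Step 2: Compute the convergence rate.
r = 1 - 2/(kappa + 1) = 1 - 2*mu/(L + mu) = (L - mu)/(L + mu) = 115/255 = 0.451


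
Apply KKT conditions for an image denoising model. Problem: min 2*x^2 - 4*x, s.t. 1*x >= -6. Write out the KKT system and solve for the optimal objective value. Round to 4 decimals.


Step 1: Try lambda = 0 (constraint inactive).
Stationarity: 2*2*x - 4 = 0
x* = 4/(2*2) = 1.0
Check constraint: 1*1.0 = 1.0 >= -6 -- satisfied.
Step 2: Compute optimal value.
f(x*) = 2*1.0^2 - 4*1.0 = -2.0


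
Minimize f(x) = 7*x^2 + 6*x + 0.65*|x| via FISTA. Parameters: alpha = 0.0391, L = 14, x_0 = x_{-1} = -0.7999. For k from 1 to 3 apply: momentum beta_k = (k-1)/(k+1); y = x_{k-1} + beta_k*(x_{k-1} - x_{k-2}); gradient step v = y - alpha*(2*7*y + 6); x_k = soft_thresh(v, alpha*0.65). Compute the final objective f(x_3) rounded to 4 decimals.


FISTA on f(x) = 7*x^2 + 6*x + 0.65*|x|
L = 14, alpha = 0.0391
Iteration 1: beta = 0.0, y = -0.7999 + 0.0*(-0.7999 + 0.7999) = -0.7999
  grad(y) = -5.1986, v = y - alpha*grad = -0.5966
  prox(v) = soft_thresh(-0.5966, 0.0254) = -0.5712
Iteration 2: beta = 0.3333, y = -0.5712 + 0.3333*(-0.5712 + 0.7999) = -0.495
  grad(y) = -0.9299, v = y - alpha*grad = -0.4586
  prox(v) = soft_thresh(-0.4586, 0.0254) = -0.4332
Iteration 3: beta = 0.5, y = -0.4332 + 0.5*(-0.4332 + 0.5712) = -0.3642
  grad(y) = 0.9009, v = y - alpha*grad = -0.3994
  prox(v) = soft_thresh(-0.3994, 0.0254) = -0.374
f(x_3) = 7*(-0.374)^2 + 6*(-0.374) + 0.65*|-0.374| = -1.0218


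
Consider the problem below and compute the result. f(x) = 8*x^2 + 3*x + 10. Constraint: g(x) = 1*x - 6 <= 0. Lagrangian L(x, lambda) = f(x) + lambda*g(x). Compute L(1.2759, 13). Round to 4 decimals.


Step 1: Evaluate f(x).
f(1.2759) = 8*1.2759^2 + 3*1.2759 + 10 = 26.8511
Step 2: Evaluate g(x).
g(1.2759) = 1*1.2759 - 6 = -4.7241
Step 3: Compute Lagrangian.
L = 26.8511 + 13*-4.7241 = -34.5622


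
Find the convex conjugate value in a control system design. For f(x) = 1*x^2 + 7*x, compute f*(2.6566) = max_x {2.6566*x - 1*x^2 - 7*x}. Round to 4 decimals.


f*(y) = sup_x {y*x - a*x^2 - b*x} = sup_x {(y-b)*x - a*x^2}
FOC: (y - b) - 2a*x = 0 => x* = (y - b)/(2a)
x* = (2.6566 - 7)/(2*1) = -2.1717
f*(2.6566) = (y-b)^2/(4a) = (2.6566 - 7)^2/(4*1)
= 18.8651/4 = 4.7163


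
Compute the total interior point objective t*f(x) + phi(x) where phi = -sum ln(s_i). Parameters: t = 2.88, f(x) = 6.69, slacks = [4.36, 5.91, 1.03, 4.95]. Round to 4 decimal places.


Step 1: Compute log-barrier.
ln values: [1.4725, 1.7766, 0.0296, 1.5994]
phi = -(1.4725 + 1.7766 + 0.0296 + 1.5994) = -4.8781
Step 2: Compute augmented objective.
t*f(x) = 2.88*6.69 = 19.2672
Total = 19.2672 - 4.8781 = 14.3891


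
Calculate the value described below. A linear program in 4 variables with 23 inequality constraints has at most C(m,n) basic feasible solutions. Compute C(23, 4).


Each vertex corresponds to some choice of n active constraints out of m, so the number of vertices is at most C(m, n) = m! / (n!(m-n)!).
m = 23, n = 4
Numerator: 23 * 22 * 21 * 20
Denominator: 4! = 24
C(23, 4) = 8855


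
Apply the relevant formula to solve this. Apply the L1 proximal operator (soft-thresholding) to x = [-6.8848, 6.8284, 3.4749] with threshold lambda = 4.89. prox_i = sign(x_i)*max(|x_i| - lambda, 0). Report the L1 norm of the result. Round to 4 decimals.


Soft-thresholding with lambda = 4.89:
prox(-6.8848) = sign(-6.8848)*max(|-6.8848| - 4.89, 0) = -1.9948
prox(6.8284) = sign(6.8284)*max(|6.8284| - 4.89, 0) = 1.9384
prox(3.4749) = sign(3.4749)*max(|3.4749| - 4.89, 0) = 0.0
prox(x) = [-1.9948, 1.9384, 0.0]
||prox(x)||_1 = 1.9948 + 1.9384 + 0.0 = 3.9332


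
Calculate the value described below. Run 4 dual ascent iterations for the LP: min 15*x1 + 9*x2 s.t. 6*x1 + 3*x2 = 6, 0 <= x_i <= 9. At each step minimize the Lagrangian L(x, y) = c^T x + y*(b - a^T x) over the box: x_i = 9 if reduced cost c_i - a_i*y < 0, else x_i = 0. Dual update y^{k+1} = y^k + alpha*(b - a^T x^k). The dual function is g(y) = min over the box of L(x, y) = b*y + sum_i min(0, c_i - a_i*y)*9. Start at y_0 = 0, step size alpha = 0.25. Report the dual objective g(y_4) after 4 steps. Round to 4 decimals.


Dual ascent for LP: min 15*x1 + 9*x2, 6*x1 + 3*x2 = 6, 0 <= x_i <= 9
Step 1: y^k = 0.0, reduced costs: (15.0, 9.0)
  x^k = (0.0, 0.0), subgradient = b - a^T x = 6.0
  y^{k+1} = 0.0 + 0.25*6.0 = 1.5
Step 2: y^k = 1.5, reduced costs: (6.0, 4.5)
  x^k = (0.0, 0.0), subgradient = b - a^T x = 6.0
  y^{k+1} = 1.5 + 0.25*6.0 = 3.0
Step 3: y^k = 3.0, reduced costs: (-3.0, 0.0)
  x^k = (9.0, 0.0), subgradient = b - a^T x = -48.0
  y^{k+1} = 3.0 + 0.25*-48.0 = -9.0
Step 4: y^k = -9.0, reduced costs: (69.0, 36.0)
  x^k = (0.0, 0.0), subgradient = b - a^T x = 6.0
  y^{k+1} = -9.0 + 0.25*6.0 = -7.5
Dual objective at y_4 = -7.5: reduced costs (60.0, 31.5), box minimizer x = (0.0, 0.0)
g(y_4) = b*y + (c1 - a1*y)*x1 + (c2 - a2*y)*x2 = 6*(-7.5) + 60.0*0.0 + 31.5*0.0 = -45.0 + 0.0 + 0.0 = -45.0


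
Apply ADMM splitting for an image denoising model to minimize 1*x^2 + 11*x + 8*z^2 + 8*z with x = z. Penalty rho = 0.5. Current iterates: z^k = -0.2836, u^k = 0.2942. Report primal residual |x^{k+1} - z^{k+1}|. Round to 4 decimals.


ADMM iteration with rho = 0.5, z^k = -0.2836, u^k = 0.2942
Step 1: x-update.
Minimize 1*x^2 + 11*x + (0.5/2)*(x + 0.2836 + 0.2942)^2
FOC: (2*1 + 0.5)*x = -11 + 0.5*(-0.2836 - 0.2942)
x^{k+1} = -4.5156
Step 2: z-update.
Minimize 8*z^2 + 8*z + (0.5/2)*(-4.5156 - z + 0.2942)^2
FOC: (2*8 + 0.5)*z = -8 + 0.5*(-4.5156 + 0.2942)
z^{k+1} = -0.6128
Step 3: u-update.
u^{k+1} = 0.2942 - 4.5156 + 0.6128 = -3.6086
Step 4: Primal residual = |-4.5156 + 0.6128| = 3.9028


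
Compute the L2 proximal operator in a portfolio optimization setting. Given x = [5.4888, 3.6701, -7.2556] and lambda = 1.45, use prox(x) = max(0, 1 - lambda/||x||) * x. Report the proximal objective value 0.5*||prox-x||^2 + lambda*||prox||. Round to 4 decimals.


Step 1: Compute ||x||.
||x|| = 9.8102
Step 2: Compute scaling factor.
scale = max(0, 1 - 1.45/9.8102) = 0.8522
Step 3: prox(x) = [4.6775, 3.1276, -6.1832]
||prox(x)|| = 8.3602
Step 4: Proximal objective.
0.5*||prox-x||^2 = 1.0513
lambda*||prox|| = 12.1223
Total = 13.1736


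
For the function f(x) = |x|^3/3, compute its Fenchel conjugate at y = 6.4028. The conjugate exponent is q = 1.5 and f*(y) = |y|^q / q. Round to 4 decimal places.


The conjugate exponent q satisfies 1/p + 1/q = 1.
p = 3, so q = 3/(3 - 1) = 1.5
|y|^q = 6.4028^1.5 = 16.2015
f*(6.4028) = 16.2015 / 1.5 = 10.801


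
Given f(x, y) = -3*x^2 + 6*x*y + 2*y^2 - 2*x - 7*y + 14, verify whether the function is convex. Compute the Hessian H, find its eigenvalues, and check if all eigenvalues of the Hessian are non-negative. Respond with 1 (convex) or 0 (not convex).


The Hessian of f(x,y) = -3*x^2 + 6*x*y + 2*y^2 - 2*x - 7*y + 14 is:
H = [[-6, 6], [6, 4]]
Trace = -6 + 4 = -2
Determinant = -6*4 - (6)^2 = -60
Discriminant = (-2)^2 - 4*-60 = 244.0
Eigenvalues: lambda_1 = -8.8102, lambda_2 = 6.8102
The function is not convex.

0


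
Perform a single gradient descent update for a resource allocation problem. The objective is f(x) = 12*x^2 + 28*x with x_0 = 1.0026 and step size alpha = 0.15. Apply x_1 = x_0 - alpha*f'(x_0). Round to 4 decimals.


We compute the gradient at x_0 and apply the update.
f'(x) = 24*x + 28
f'(1.0026) = 24*1.0026 + 28 = 52.0624
x_1 = 1.0026 - 0.15*52.0624 = -6.8068


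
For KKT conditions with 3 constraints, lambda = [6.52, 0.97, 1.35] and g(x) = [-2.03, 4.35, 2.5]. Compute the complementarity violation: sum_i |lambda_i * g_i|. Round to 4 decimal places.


KKT complementary slackness check:
lambda_1 * g_1 = 6.52 * -2.03 = -13.2356
lambda_2 * g_2 = 0.97 * 4.35 = 4.2195
lambda_3 * g_3 = 1.35 * 2.5 = 3.375
Total violation = 13.2356 + 4.2195 + 3.375 = 20.8301


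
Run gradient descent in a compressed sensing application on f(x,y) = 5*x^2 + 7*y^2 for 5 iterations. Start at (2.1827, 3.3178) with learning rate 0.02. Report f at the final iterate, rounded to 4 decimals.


Gradient descent on f(x,y) = 5*x^2 + 7*y^2.
Starting point: (2.1827, 3.3178), alpha = 0.02
Step 1: grad_x = 2*5*2.1827 = 21.827, grad_y = 2*7*3.3178 = 46.4492
  x_1 = 2.1827 - 0.02*21.827 = 1.7462
  y_1 = 3.3178 - 0.02*46.4492 = 2.3888
Step 2: grad_x = 2*5*1.7462 = 17.4616, grad_y = 2*7*2.3888 = 33.4434
  x_2 = 1.7462 - 0.02*17.4616 = 1.3969
  y_2 = 2.3888 - 0.02*33.4434 = 1.7199
Step 3: grad_x = 2*5*1.3969 = 13.9693, grad_y = 2*7*1.7199 = 24.0793
  x_3 = 1.3969 - 0.02*13.9693 = 1.1175
  y_3 = 1.7199 - 0.02*24.0793 = 1.2384
Step 4: grad_x = 2*5*1.1175 = 11.1754, grad_y = 2*7*1.2384 = 17.3371
  x_4 = 1.1175 - 0.02*11.1754 = 0.894
  y_4 = 1.2384 - 0.02*17.3371 = 0.8916
Step 5: grad_x = 2*5*0.894 = 8.9403, grad_y = 2*7*0.8916 = 12.4827
  x_5 = 0.894 - 0.02*8.9403 = 0.7152
  y_5 = 0.8916 - 0.02*12.4827 = 0.642
f(0.7152, 0.642) = 5*0.7152^2 + 7*0.642^2 = 5.4426


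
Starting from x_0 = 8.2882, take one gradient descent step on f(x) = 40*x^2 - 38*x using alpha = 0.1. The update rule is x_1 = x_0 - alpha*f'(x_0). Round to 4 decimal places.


We compute the gradient at x_0 and apply the update.
f'(x) = 80*x - 38
f'(8.2882) = 80*8.2882 - 38 = 625.056
x_1 = 8.2882 - 0.1*625.056 = -54.2174


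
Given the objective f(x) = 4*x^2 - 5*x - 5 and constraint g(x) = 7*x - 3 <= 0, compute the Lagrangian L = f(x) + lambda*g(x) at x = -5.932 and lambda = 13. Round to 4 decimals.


Step 1: Evaluate f(x).
f(-5.932) = 4*(-5.932)^2 - 5*(-5.932) - 5 = 165.4145
Step 2: Evaluate g(x).
g(-5.932) = 7*-5.932 - 3 = -44.524
Step 3: Compute Lagrangian.
L = 165.4145 + 13*-44.524 = -413.3975


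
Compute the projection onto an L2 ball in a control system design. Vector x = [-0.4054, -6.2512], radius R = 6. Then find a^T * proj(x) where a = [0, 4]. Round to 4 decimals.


Step 1: Compute ||x|| (intermediates to 6 decimals).
||x|| = sqrt((-0.4054)^2 + (-6.2512)^2) = 6.264332
Step 2: Project.
Since ||x|| > R, scale = R/||x|| = 6/6.264332 = 0.957804, proj(x) = scale * x
proj(x) = [-0.388294, -5.987424]
Step 3: Dot product.
a^T * proj(x) = 0*(-0.388294) + 4*(-5.987424) = -23.9497


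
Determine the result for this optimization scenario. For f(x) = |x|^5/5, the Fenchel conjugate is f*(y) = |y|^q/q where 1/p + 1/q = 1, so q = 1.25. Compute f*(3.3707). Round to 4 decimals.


The conjugate exponent q satisfies 1/p + 1/q = 1.
p = 5, so q = 5/(5 - 1) = 1.25
|y|^q = 3.3707^1.25 = 4.5672
f*(3.3707) = 4.5672 / 1.25 = 3.6538


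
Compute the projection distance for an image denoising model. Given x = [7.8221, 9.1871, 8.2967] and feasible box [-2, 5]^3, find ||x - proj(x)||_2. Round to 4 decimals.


Project each component onto [-2, 5].
clip(7.8221) = 5.0, clip(9.1871) = 5.0, clip(8.2967) = 5.0
Projection = [5.0, 5.0, 5.0]
Squared diffs: [7.9642, 17.5318, 10.8682]
Distance = sqrt(36.3642) = 6.0303


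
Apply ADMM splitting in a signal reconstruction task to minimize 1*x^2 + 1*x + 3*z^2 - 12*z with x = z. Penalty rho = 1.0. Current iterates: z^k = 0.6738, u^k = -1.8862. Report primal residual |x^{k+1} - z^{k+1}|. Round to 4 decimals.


ADMM iteration with rho = 1.0, z^k = 0.6738, u^k = -1.8862
Step 1: x-update.
Minimize 1*x^2 + 1*x + (1.0/2)*(x - 0.6738 - 1.8862)^2
FOC: (2*1 + 1.0)*x = -1 + 1.0*(0.6738 + 1.8862)
x^{k+1} = 0.52
Step 2: z-update.
Minimize 3*z^2 - 12*z + (1.0/2)*(0.52 - z - 1.8862)^2
FOC: (2*3 + 1.0)*z = 12 + 1.0*(0.52 - 1.8862)
z^{k+1} = 1.5191
Step 3: u-update.
u^{k+1} = -1.8862 + 0.52 - 1.5191 = -2.8853
Step 4: Primal residual = |0.52 - 1.5191| = 0.9991


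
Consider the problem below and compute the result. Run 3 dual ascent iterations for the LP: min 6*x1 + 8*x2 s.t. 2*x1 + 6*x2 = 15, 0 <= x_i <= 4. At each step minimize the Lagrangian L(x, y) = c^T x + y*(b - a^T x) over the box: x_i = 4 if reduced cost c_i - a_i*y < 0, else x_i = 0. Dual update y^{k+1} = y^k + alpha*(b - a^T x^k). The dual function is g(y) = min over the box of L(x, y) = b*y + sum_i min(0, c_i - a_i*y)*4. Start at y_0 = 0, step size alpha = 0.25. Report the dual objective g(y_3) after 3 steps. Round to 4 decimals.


Dual ascent for LP: min 6*x1 + 8*x2, 2*x1 + 6*x2 = 15, 0 <= x_i <= 4
Step 1: y^k = 0.0, reduced costs: (6.0, 8.0)
  x^k = (0.0, 0.0), subgradient = b - a^T x = 15.0
  y^{k+1} = 0.0 + 0.25*15.0 = 3.75
Step 2: y^k = 3.75, reduced costs: (-1.5, -14.5)
  x^k = (4.0, 4.0), subgradient = b - a^T x = -17.0
  y^{k+1} = 3.75 + 0.25*-17.0 = -0.5
Step 3: y^k = -0.5, reduced costs: (7.0, 11.0)
  x^k = (0.0, 0.0), subgradient = b - a^T x = 15.0
  y^{k+1} = -0.5 + 0.25*15.0 = 3.25
Dual objective at y_3 = 3.25: reduced costs (-0.5, -11.5), box minimizer x = (4.0, 4.0)
g(y_3) = b*y + (c1 - a1*y)*x1 + (c2 - a2*y)*x2 = 15*3.25 + (-0.5)*4.0 + (-11.5)*4.0 = 48.75 - 2.0 - 46.0 = 0.75


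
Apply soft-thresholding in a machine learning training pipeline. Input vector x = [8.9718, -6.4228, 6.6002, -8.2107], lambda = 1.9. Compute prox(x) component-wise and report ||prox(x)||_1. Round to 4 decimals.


Soft-thresholding with lambda = 1.9:
prox(8.9718) = sign(8.9718)*max(|8.9718| - 1.9, 0) = 7.0718
prox(-6.4228) = sign(-6.4228)*max(|-6.4228| - 1.9, 0) = -4.5228
prox(6.6002) = sign(6.6002)*max(|6.6002| - 1.9, 0) = 4.7002
prox(-8.2107) = sign(-8.2107)*max(|-8.2107| - 1.9, 0) = -6.3107
prox(x) = [7.0718, -4.5228, 4.7002, -6.3107]
||prox(x)||_1 = 7.0718 + 4.5228 + 4.7002 + 6.3107 = 22.6055


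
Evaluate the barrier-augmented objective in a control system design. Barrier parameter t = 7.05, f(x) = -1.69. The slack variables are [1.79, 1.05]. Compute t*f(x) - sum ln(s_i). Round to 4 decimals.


Step 1: Compute log-barrier.
ln values: [0.5822, 0.0488]
phi = -(0.5822 + 0.0488) = -0.631
Step 2: Compute augmented objective.
t*f(x) = 7.05*-1.69 = -11.9145
Total = -11.9145 - 0.631 = -12.5455


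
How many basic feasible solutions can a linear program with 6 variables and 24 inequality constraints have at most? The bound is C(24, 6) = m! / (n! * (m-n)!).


Each vertex corresponds to some choice of n active constraints out of m, so the number of vertices is at most C(m, n) = m! / (n!(m-n)!).
m = 24, n = 6
Numerator: 24 * 23 * 22 * 21 * 20 * 19
Denominator: 6! = 720
C(24, 6) = 134596


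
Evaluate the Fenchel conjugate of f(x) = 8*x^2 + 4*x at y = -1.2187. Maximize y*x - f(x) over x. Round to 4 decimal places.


f*(y) = sup_x {y*x - a*x^2 - b*x} = sup_x {(y-b)*x - a*x^2}
FOC: (y - b) - 2a*x = 0 => x* = (y - b)/(2a)
x* = (-1.2187 - 4)/(2*8) = -0.3262
f*(-1.2187) = (y-b)^2/(4a) = (-1.2187 - 4)^2/(4*8)
= 27.2348/32 = 0.8511


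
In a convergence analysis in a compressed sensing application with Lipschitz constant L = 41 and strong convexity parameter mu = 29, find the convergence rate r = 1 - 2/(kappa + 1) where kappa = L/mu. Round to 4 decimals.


Step 1: Compute the condition number.
kappa = L/mu = 41/29 = 1.4138
Step 2: Compute the convergence rate.
r = 1 - 2/(kappa + 1) = 1 - 2*mu/(L + mu) = (L - mu)/(L + mu) = 12/70 = 0.1714


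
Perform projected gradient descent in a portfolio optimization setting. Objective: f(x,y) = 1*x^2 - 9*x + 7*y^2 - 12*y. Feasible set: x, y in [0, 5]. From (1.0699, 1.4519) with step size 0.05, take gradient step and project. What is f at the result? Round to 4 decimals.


Step 1: Compute gradient at (1.0699, 1.4519).
grad_x = 2*1*1.0699 - 9 = -6.8602
grad_y = 2*7*1.4519 - 12 = 8.3266
Step 2: Gradient step.
x_raw = 1.0699 - 0.05*-6.8602 = 1.4129
y_raw = 1.4519 - 0.05*8.3266 = 1.0356
Step 3: Project onto [0, 5].
x_proj = clip(1.4129) = 1.4129
y_proj = clip(1.0356) = 1.0356
Step 4: Evaluate f.
f(1.4129, 1.0356) = -15.6399


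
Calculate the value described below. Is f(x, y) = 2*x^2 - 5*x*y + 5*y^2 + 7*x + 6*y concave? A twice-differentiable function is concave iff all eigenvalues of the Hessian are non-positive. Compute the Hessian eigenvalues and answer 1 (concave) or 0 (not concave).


The Hessian of f(x,y) = 2*x^2 - 5*x*y + 5*y^2 + 7*x + 6*y is:
H = [[4, -5], [-5, 10]]
Trace = 4 + 10 = 14
Determinant = 4*10 - (-5)^2 = 15
Discriminant = (14)^2 - 4*15 = 136.0
Eigenvalues: lambda_1 = 1.169, lambda_2 = 12.831
The function is not concave.

0


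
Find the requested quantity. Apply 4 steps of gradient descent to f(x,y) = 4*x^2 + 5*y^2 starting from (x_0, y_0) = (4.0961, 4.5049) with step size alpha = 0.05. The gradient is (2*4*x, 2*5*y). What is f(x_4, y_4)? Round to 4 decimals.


Gradient descent on f(x,y) = 4*x^2 + 5*y^2.
Starting point: (4.0961, 4.5049), alpha = 0.05
Step 1: grad_x = 2*4*4.0961 = 32.7688, grad_y = 2*5*4.5049 = 45.049
  x_1 = 4.0961 - 0.05*32.7688 = 2.4577
  y_1 = 4.5049 - 0.05*45.049 = 2.2525
Step 2: grad_x = 2*4*2.4577 = 19.6613, grad_y = 2*5*2.2525 = 22.5245
  x_2 = 2.4577 - 0.05*19.6613 = 1.4746
  y_2 = 2.2525 - 0.05*22.5245 = 1.1262
Step 3: grad_x = 2*4*1.4746 = 11.7968, grad_y = 2*5*1.1262 = 11.2623
  x_3 = 1.4746 - 0.05*11.7968 = 0.8848
  y_3 = 1.1262 - 0.05*11.2623 = 0.5631
Step 4: grad_x = 2*4*0.8848 = 7.0781, grad_y = 2*5*0.5631 = 5.6311
  x_4 = 0.8848 - 0.05*7.0781 = 0.5309
  y_4 = 0.5631 - 0.05*5.6311 = 0.2816
f(0.5309, 0.2816) = 4*0.5309^2 + 5*0.2816^2 = 1.5236


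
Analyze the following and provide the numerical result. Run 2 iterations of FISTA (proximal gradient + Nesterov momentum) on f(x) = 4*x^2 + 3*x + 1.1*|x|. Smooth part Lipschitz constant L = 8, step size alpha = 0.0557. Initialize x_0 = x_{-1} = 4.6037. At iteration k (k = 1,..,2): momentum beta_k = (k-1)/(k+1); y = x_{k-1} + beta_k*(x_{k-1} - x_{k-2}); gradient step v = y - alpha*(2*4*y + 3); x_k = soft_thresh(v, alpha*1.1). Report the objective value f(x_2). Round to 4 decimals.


FISTA on f(x) = 4*x^2 + 3*x + 1.1*|x|
L = 8, alpha = 0.0557
Iteration 1: beta = 0.0, y = 4.6037 + 0.0*(4.6037 - 4.6037) = 4.6037
  grad(y) = 39.8296, v = y - alpha*grad = 2.3852
  prox(v) = soft_thresh(2.3852, 0.0613) = 2.3239
Iteration 2: beta = 0.3333, y = 2.3239 + 0.3333*(2.3239 - 4.6037) = 1.564
  grad(y) = 15.512, v = y - alpha*grad = 0.7
  prox(v) = soft_thresh(0.7, 0.0613) = 0.6387
f(x_2) = 4*0.6387^2 + 3*0.6387 + 1.1*|0.6387| = 4.2505


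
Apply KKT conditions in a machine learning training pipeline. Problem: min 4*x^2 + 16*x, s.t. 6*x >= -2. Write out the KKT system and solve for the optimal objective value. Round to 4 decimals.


Step 1: Try lambda = 0 (constraint inactive).
x_unc = -16/(2*4) = -2.0
Check: 6*-2.0 = -12.0 < -2 -- violated!
Step 2: Constraint must be active: 6*x = -2
x* = -2/6 = -1/3 = -0.3333 (rounded; the exact value -1/3 is used below)
lambda = (2*4*(-1/3) + 16)/6 = 2.2222
Step 3: Compute optimal value.
f(x*) = 4*(-1/3)^2 + 16*(-1/3) = -4.8889


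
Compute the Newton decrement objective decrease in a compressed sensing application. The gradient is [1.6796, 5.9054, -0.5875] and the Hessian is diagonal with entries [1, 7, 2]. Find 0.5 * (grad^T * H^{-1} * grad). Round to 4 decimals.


Step 1: H is diagonal, so H^(-1) * g = [1.6796, 0.8436, -0.2938].
Step 2: g^T H^(-1) g = sum_i g_i^2 / H_ii
  = (1.6796)^2/1 + (5.9054)^2/7 + (-0.5875)^2/2
  = 2.8211 + 4.982 + 0.1726 = 7.9756
Step 3: Objective decrease = 0.5 * g^T H^(-1) g = 3.9878


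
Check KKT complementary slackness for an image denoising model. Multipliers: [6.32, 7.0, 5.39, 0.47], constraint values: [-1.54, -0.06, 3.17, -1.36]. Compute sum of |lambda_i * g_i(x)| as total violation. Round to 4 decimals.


KKT complementary slackness check:
lambda_1 * g_1 = 6.32 * -1.54 = -9.7328
lambda_2 * g_2 = 7.0 * -0.06 = -0.42
lambda_3 * g_3 = 5.39 * 3.17 = 17.0863
lambda_4 * g_4 = 0.47 * -1.36 = -0.6392
Total violation = 9.7328 + 0.42 + 17.0863 + 0.6392 = 27.8783


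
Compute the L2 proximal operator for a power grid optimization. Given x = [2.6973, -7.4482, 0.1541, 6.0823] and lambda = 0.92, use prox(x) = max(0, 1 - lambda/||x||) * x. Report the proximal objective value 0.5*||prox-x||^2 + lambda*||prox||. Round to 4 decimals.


Step 1: Compute ||x||.
||x|| = 9.9885
Step 2: Compute scaling factor.
scale = max(0, 1 - 0.92/9.9885) = 0.9079
Step 3: prox(x) = [2.4489, -6.7622, 0.1399, 5.5221]
||prox(x)|| = 9.0685
Step 4: Proximal objective.
0.5*||prox-x||^2 = 0.4232
lambda*||prox|| = 8.343
Total = 8.7662


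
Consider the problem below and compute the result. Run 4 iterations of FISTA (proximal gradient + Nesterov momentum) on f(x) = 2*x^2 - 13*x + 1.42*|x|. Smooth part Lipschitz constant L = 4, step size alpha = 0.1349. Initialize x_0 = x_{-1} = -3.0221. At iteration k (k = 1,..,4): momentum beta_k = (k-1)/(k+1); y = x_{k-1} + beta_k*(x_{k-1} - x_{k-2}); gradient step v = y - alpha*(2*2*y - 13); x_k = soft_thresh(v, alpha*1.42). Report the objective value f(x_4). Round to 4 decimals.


FISTA on f(x) = 2*x^2 - 13*x + 1.42*|x|
L = 4, alpha = 0.1349
Iteration 1: beta = 0.0, y = -3.0221 + 0.0*(-3.0221 + 3.0221) = -3.0221
  grad(y) = -25.0884, v = y - alpha*grad = 0.3623
  prox(v) = soft_thresh(0.3623, 0.1916) = 0.1708
Iteration 2: beta = 0.3333, y = 0.1708 + 0.3333*(0.1708 + 3.0221) = 1.2351
  grad(y) = -8.0598, v = y - alpha*grad = 2.3223
  prox(v) = soft_thresh(2.3223, 0.1916) = 2.1308
Iteration 3: beta = 0.5, y = 2.1308 + 0.5*(2.1308 - 0.1708) = 3.1108
  grad(y) = -0.557, v = y - alpha*grad = 3.1859
  prox(v) = soft_thresh(3.1859, 0.1916) = 2.9943
Iteration 4: beta = 0.6, y = 2.9943 + 0.6*(2.9943 - 2.1308) = 3.5125
  grad(y) = 1.0499, v = y - alpha*grad = 3.3708
  prox(v) = soft_thresh(3.3708, 0.1916) = 3.1793
f(x_4) = 2*3.1793^2 - 13*3.1793 + 1.42*|3.1793| = -16.6004


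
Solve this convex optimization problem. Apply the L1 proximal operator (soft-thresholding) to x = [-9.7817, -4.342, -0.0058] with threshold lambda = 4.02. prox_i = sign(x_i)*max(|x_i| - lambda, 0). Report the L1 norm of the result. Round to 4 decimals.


Soft-thresholding with lambda = 4.02:
prox(-9.7817) = sign(-9.7817)*max(|-9.7817| - 4.02, 0) = -5.7617
prox(-4.342) = sign(-4.342)*max(|-4.342| - 4.02, 0) = -0.322
prox(-0.0058) = sign(-0.0058)*max(|-0.0058| - 4.02, 0) = 0.0
prox(x) = [-5.7617, -0.322, 0.0]
||prox(x)||_1 = 5.7617 + 0.322 + 0.0 = 6.0837


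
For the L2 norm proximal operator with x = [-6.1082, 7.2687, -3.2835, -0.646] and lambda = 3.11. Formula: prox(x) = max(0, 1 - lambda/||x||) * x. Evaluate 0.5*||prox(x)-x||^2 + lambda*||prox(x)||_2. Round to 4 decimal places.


Step 1: Compute ||x||.
||x|| = 10.0669
Step 2: Compute scaling factor.
scale = max(0, 1 - 3.11/10.0669) = 0.6911
Step 3: prox(x) = [-4.2212, 5.0232, -2.2691, -0.4464]
||prox(x)|| = 6.9569
Step 4: Proximal objective.
0.5*||prox-x||^2 = 4.8361
lambda*||prox|| = 21.636
Total = 26.4721


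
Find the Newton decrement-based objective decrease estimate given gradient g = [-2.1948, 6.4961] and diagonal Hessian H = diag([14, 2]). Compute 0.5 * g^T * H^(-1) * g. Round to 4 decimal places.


Step 1: H is diagonal, so H^(-1) * g = [-0.1568, 3.2481].
Step 2: g^T H^(-1) g = sum_i g_i^2 / H_ii
  = (-2.1948)^2/14 + (6.4961)^2/2
  = 0.3441 + 21.0997 = 21.4437
Step 3: Objective decrease = 0.5 * g^T H^(-1) g = 10.7219


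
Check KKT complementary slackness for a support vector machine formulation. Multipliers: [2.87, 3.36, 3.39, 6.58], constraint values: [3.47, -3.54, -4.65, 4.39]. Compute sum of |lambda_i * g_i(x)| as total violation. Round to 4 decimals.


KKT complementary slackness check:
lambda_1 * g_1 = 2.87 * 3.47 = 9.9589
lambda_2 * g_2 = 3.36 * -3.54 = -11.8944
lambda_3 * g_3 = 3.39 * -4.65 = -15.7635
lambda_4 * g_4 = 6.58 * 4.39 = 28.8862
Total violation = 9.9589 + 11.8944 + 15.7635 + 28.8862 = 66.503


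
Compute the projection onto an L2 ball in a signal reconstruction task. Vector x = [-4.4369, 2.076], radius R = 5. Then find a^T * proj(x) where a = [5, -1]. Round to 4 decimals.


Step 1: Compute ||x|| (intermediates to 6 decimals).
||x|| = sqrt((-4.4369)^2 + 2.076^2) = 4.898557
Step 2: Project.
Since ||x|| <= R, proj = x (no scaling needed).
proj(x) = [-4.4369, 2.076]
Step 3: Dot product.
a^T * proj(x) = 5*(-4.4369) - 1*2.076 = -24.2605


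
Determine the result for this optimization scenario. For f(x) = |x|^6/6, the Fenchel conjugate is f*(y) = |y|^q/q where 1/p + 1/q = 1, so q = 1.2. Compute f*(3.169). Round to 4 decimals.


The conjugate exponent q satisfies 1/p + 1/q = 1.
p = 6, so q = 6/(6 - 1) = 1.2
|y|^q = 3.169^1.2 = 3.9912
f*(3.169) = 3.9912 / 1.2 = 3.326


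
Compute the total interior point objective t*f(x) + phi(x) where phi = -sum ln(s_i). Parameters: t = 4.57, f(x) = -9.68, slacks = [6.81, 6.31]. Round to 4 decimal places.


Step 1: Compute log-barrier.
ln values: [1.9184, 1.8421]
phi = -(1.9184 + 1.8421) = -3.7605
Step 2: Compute augmented objective.
t*f(x) = 4.57*-9.68 = -44.2376
Total = -44.2376 - 3.7605 = -47.9981


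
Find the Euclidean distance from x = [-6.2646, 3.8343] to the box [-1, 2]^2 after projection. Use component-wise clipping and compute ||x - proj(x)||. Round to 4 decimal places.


Project each component onto [-1, 2].
clip(-6.2646) = -1.0, clip(3.8343) = 2.0
Projection = [-1.0, 2.0]
Squared diffs: [27.716, 3.3647]
Distance = sqrt(31.0807) = 5.575


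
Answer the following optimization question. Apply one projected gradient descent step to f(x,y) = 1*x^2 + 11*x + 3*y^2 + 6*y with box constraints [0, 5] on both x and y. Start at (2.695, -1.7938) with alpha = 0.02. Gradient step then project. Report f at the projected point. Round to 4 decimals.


Step 1: Compute gradient at (2.695, -1.7938).
grad_x = 2*1*2.695 + 11 = 16.39
grad_y = 2*3*-1.7938 + 6 = -4.7628
Step 2: Gradient step.
x_raw = 2.695 - 0.02*16.39 = 2.3672
y_raw = -1.7938 - 0.02*-4.7628 = -1.6985
Step 3: Project onto [0, 5].
x_proj = clip(2.3672) = 2.3672
y_proj = clip(-1.6985) = 0.0
Step 4: Evaluate f.
f(2.3672, 0.0) = 31.6428


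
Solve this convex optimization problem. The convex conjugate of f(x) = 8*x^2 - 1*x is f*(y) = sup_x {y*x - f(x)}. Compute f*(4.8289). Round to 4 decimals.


f*(y) = sup_x {y*x - a*x^2 - b*x} = sup_x {(y-b)*x - a*x^2}
FOC: (y - b) - 2a*x = 0 => x* = (y - b)/(2a)
x* = (4.8289 + 1)/(2*8) = 0.3643
f*(4.8289) = (y-b)^2/(4a) = (4.8289 + 1)^2/(4*8)
= 33.9761/32 = 1.0618


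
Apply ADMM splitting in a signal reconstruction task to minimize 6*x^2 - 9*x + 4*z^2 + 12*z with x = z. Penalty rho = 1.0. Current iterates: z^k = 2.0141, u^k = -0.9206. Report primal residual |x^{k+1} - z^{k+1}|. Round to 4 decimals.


ADMM iteration with rho = 1.0, z^k = 2.0141, u^k = -0.9206
Step 1: x-update.
Minimize 6*x^2 - 9*x + (1.0/2)*(x - 2.0141 - 0.9206)^2
FOC: (2*6 + 1.0)*x = 9 + 1.0*(2.0141 + 0.9206)
x^{k+1} = 0.9181
Step 2: z-update.
Minimize 4*z^2 + 12*z + (1.0/2)*(0.9181 - z - 0.9206)^2
FOC: (2*4 + 1.0)*z = -12 + 1.0*(0.9181 - 0.9206)
z^{k+1} = -1.3336
Step 3: u-update.
u^{k+1} = -0.9206 + 0.9181 + 1.3336 = 1.3311
Step 4: Primal residual = |0.9181 + 1.3336| = 2.2517


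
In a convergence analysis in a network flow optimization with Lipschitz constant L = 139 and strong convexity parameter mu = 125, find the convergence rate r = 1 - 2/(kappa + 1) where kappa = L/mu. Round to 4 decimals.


Step 1: Compute the condition number.
kappa = L/mu = 139/125 = 1.112
Step 2: Compute the convergence rate.
r = 1 - 2/(kappa + 1) = 1 - 2*mu/(L + mu) = (L - mu)/(L + mu) = 14/264 = 0.053


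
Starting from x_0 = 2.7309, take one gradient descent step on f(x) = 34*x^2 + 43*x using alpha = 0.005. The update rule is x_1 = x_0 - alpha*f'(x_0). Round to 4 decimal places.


We compute the gradient at x_0 and apply the update.
f'(x) = 68*x + 43
f'(2.7309) = 68*2.7309 + 43 = 228.7012
x_1 = 2.7309 - 0.005*228.7012 = 1.5874


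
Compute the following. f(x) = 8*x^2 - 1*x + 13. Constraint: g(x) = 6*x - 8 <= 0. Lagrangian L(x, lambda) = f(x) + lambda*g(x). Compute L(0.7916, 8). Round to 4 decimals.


Step 1: Evaluate f(x).
f(0.7916) = 8*0.7916^2 - 1*0.7916 + 13 = 17.2214
Step 2: Evaluate g(x).
g(0.7916) = 6*0.7916 - 8 = -3.2504
Step 3: Compute Lagrangian.
L = 17.2214 + 8*-3.2504 = -8.7818


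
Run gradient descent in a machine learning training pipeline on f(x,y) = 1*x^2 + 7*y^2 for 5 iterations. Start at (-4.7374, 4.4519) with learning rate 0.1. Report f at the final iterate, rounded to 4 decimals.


Gradient descent on f(x,y) = 1*x^2 + 7*y^2.
Starting point: (-4.7374, 4.4519), alpha = 0.1
Step 1: grad_x = 2*1*-4.7374 = -9.4748, grad_y = 2*7*4.4519 = 62.3266
  x_1 = -4.7374 - 0.1*-9.4748 = -3.7899
  y_1 = 4.4519 - 0.1*62.3266 = -1.7808
Step 2: grad_x = 2*1*-3.7899 = -7.5798, grad_y = 2*7*-1.7808 = -24.9306
  x_2 = -3.7899 - 0.1*-7.5798 = -3.0319
  y_2 = -1.7808 - 0.1*-24.9306 = 0.7123
Step 3: grad_x = 2*1*-3.0319 = -6.0639, grad_y = 2*7*0.7123 = 9.9723
  x_3 = -3.0319 - 0.1*-6.0639 = -2.4255
  y_3 = 0.7123 - 0.1*9.9723 = -0.2849
Step 4: grad_x = 2*1*-2.4255 = -4.8511, grad_y = 2*7*-0.2849 = -3.9889
  x_4 = -2.4255 - 0.1*-4.8511 = -1.9404
  y_4 = -0.2849 - 0.1*-3.9889 = 0.114
Step 5: grad_x = 2*1*-1.9404 = -3.8809, grad_y = 2*7*0.114 = 1.5956
  x_5 = -1.9404 - 0.1*-3.8809 = -1.5524
  y_5 = 0.114 - 0.1*1.5956 = -0.0456
f(-1.5524, -0.0456) = 1*(-1.5524)^2 + 7*(-0.0456)^2 = 2.4243


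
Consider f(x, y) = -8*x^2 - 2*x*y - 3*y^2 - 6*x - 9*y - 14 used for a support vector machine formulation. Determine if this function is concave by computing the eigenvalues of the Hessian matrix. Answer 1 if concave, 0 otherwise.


The Hessian of f(x,y) = -8*x^2 - 2*x*y - 3*y^2 - 6*x - 9*y - 14 is:
H = [[-16, -2], [-2, -6]]
Trace = -16 - 6 = -22
Determinant = -16*-6 - (-2)^2 = 92
Discriminant = (-22)^2 - 4*92 = 116.0
Eigenvalues: lambda_1 = -16.3852, lambda_2 = -5.6148
The function is concave.

1


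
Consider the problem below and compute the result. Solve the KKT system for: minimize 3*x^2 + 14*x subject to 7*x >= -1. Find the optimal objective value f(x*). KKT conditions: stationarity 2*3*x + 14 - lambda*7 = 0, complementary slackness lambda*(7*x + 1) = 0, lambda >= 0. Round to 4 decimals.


Step 1: Try lambda = 0 (constraint inactive).
x_unc = -14/(2*3) = -2.3333
Check: 7*-2.3333 = -16.3331 < -1 -- violated!
Step 2: Constraint must be active: 7*x = -1
x* = -1/7 = -0.1429 (rounded; the exact value -1/7 is used below)
lambda = (2*3*(-1/7) + 14)/7 = 1.8776
Step 3: Compute optimal value.
f(x*) = 3*(-1/7)^2 + 14*(-1/7) = -1.9388


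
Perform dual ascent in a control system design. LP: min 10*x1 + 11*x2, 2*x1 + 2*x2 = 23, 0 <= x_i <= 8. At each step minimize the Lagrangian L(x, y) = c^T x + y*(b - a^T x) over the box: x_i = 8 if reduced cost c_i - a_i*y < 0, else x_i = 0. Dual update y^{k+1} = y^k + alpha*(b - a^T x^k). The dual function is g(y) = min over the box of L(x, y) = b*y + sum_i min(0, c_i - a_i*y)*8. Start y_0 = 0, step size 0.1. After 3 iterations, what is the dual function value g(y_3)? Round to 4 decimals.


Dual ascent for LP: min 10*x1 + 11*x2, 2*x1 + 2*x2 = 23, 0 <= x_i <= 8
Step 1: y^k = 0.0, reduced costs: (10.0, 11.0)
  x^k = (0.0, 0.0), subgradient = b - a^T x = 23.0
  y^{k+1} = 0.0 + 0.1*23.0 = 2.3
Step 2: y^k = 2.3, reduced costs: (5.4, 6.4)
  x^k = (0.0, 0.0), subgradient = b - a^T x = 23.0
  y^{k+1} = 2.3 + 0.1*23.0 = 4.6
Step 3: y^k = 4.6, reduced costs: (0.8, 1.8)
  x^k = (0.0, 0.0), subgradient = b - a^T x = 23.0
  y^{k+1} = 4.6 + 0.1*23.0 = 6.9
Dual objective at y_3 = 6.9: reduced costs (-3.8, -2.8), box minimizer x = (8.0, 8.0)
g(y_3) = b*y + (c1 - a1*y)*x1 + (c2 - a2*y)*x2 = 23*6.9 + (-3.8)*8.0 + (-2.8)*8.0 = 158.7 - 30.4 - 22.4 = 105.9


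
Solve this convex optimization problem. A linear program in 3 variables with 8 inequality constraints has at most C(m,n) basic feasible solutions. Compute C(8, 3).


Each vertex corresponds to some choice of n active constraints out of m, so the number of vertices is at most C(m, n) = m! / (n!(m-n)!).
m = 8, n = 3
Numerator: 8 * 7 * 6
Denominator: 3! = 6
C(8, 3) = 56


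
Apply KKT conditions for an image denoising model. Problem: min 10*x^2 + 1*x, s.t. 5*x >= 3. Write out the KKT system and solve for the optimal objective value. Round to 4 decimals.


Step 1: Try lambda = 0 (constraint inactive).
x_unc = -1/(2*10) = -0.05
Check: 5*-0.05 = -0.25 < 3 -- violated!
Step 2: Constraint must be active: 5*x = 3
x* = 3/5 = 0.6
lambda = (2*10*0.6 + 1)/5 = 2.6
Step 3: Compute optimal value.
f(x*) = 10*0.6^2 + 1*0.6 = 4.2


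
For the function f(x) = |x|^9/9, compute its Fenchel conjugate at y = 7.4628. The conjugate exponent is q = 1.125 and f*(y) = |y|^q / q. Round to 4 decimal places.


The conjugate exponent q satisfies 1/p + 1/q = 1.
p = 9, so q = 9/(9 - 1) = 1.125
|y|^q = 7.4628^1.125 = 9.5943
f*(7.4628) = 9.5943 / 1.125 = 8.5283


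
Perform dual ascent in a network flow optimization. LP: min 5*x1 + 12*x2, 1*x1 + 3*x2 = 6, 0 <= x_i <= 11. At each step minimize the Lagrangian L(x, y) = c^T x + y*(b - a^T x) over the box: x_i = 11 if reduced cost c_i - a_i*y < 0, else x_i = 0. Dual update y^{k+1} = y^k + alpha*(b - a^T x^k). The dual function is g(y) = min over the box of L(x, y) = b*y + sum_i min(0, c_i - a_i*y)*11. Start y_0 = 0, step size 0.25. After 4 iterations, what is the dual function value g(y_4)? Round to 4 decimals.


Dual ascent for LP: min 5*x1 + 12*x2, 1*x1 + 3*x2 = 6, 0 <= x_i <= 11
Step 1: y^k = 0.0, reduced costs: (5.0, 12.0)
  x^k = (0.0, 0.0), subgradient = b - a^T x = 6.0
  y^{k+1} = 0.0 + 0.25*6.0 = 1.5
Step 2: y^k = 1.5, reduced costs: (3.5, 7.5)
  x^k = (0.0, 0.0), subgradient = b - a^T x = 6.0
  y^{k+1} = 1.5 + 0.25*6.0 = 3.0
Step 3: y^k = 3.0, reduced costs: (2.0, 3.0)
  x^k = (0.0, 0.0), subgradient = b - a^T x = 6.0
  y^{k+1} = 3.0 + 0.25*6.0 = 4.5
Step 4: y^k = 4.5, reduced costs: (0.5, -1.5)
  x^k = (0.0, 11.0), subgradient = b - a^T x = -27.0
  y^{k+1} = 4.5 + 0.25*-27.0 = -2.25
Dual objective at y_4 = -2.25: reduced costs (7.25, 18.75), box minimizer x = (0.0, 0.0)
g(y_4) = b*y + (c1 - a1*y)*x1 + (c2 - a2*y)*x2 = 6*(-2.25) + 7.25*0.0 + 18.75*0.0 = -13.5 + 0.0 + 0.0 = -13.5


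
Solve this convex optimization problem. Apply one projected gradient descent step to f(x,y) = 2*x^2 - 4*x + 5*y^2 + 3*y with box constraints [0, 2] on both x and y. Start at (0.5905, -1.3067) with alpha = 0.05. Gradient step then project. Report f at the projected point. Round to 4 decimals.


Step 1: Compute gradient at (0.5905, -1.3067).
grad_x = 2*2*0.5905 - 4 = -1.638
grad_y = 2*5*-1.3067 + 3 = -10.067
Step 2: Gradient step.
x_raw = 0.5905 - 0.05*-1.638 = 0.6724
y_raw = -1.3067 - 0.05*-10.067 = -0.8034
Step 3: Project onto [0, 2].
x_proj = clip(0.6724) = 0.6724
y_proj = clip(-0.8034) = 0.0
Step 4: Evaluate f.
f(0.6724, 0.0) = -1.7854


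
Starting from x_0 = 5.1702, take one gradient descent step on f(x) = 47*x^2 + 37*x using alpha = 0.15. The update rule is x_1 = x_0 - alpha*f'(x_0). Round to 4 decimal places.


We compute the gradient at x_0 and apply the update.
f'(x) = 94*x + 37
f'(5.1702) = 94*5.1702 + 37 = 522.9988
x_1 = 5.1702 - 0.15*522.9988 = -73.2796


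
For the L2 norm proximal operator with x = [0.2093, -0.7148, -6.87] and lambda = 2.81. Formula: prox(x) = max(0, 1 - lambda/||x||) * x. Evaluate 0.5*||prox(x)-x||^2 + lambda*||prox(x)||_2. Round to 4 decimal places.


Step 1: Compute ||x||.
||x|| = 6.9103
Step 2: Compute scaling factor.
scale = max(0, 1 - 2.81/6.9103) = 0.5934
Step 3: prox(x) = [0.1242, -0.4241, -4.0764]
||prox(x)|| = 4.1003
Step 4: Proximal objective.
0.5*||prox-x||^2 = 3.9481
lambda*||prox|| = 11.5218
Total = 15.4698


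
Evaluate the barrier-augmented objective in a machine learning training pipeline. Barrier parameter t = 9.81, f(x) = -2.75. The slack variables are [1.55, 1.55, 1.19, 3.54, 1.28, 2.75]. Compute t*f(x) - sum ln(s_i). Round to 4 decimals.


Step 1: Compute log-barrier.
ln values: [0.4383, 0.4383, 0.174, 1.2641, 0.2469, 1.0116]
phi = -(0.4383 + 0.4383 + 0.174 + 1.2641 + 0.2469 + 1.0116) = -3.5731
Step 2: Compute augmented objective.
t*f(x) = 9.81*-2.75 = -26.9775
Total = -26.9775 - 3.5731 = -30.5506


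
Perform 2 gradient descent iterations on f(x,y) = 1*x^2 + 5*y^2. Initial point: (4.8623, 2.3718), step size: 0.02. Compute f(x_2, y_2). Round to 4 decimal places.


Gradient descent on f(x,y) = 1*x^2 + 5*y^2.
Starting point: (4.8623, 2.3718), alpha = 0.02
Step 1: grad_x = 2*1*4.8623 = 9.7246, grad_y = 2*5*2.3718 = 23.718
  x_1 = 4.8623 - 0.02*9.7246 = 4.6678
  y_1 = 2.3718 - 0.02*23.718 = 1.8974
Step 2: grad_x = 2*1*4.6678 = 9.3356, grad_y = 2*5*1.8974 = 18.9744
  x_2 = 4.6678 - 0.02*9.3356 = 4.4811
  y_2 = 1.8974 - 0.02*18.9744 = 1.518
f(4.4811, 1.518) = 1*4.4811^2 + 5*1.518^2 = 31.6011


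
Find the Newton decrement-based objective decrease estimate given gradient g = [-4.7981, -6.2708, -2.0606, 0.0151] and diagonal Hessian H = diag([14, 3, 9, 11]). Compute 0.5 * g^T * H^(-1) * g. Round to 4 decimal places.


Step 1: H is diagonal, so H^(-1) * g = [-0.3427, -2.0903, -0.229, 0.0014].
Step 2: g^T H^(-1) g = sum_i g_i^2 / H_ii
  = (-4.7981)^2/14 + (-6.2708)^2/3 + (-2.0606)^2/9 + (0.0151)^2/11
  = 1.6444 + 13.1076 + 0.4718 + 0.0 = 15.2239
Step 3: Objective decrease = 0.5 * g^T H^(-1) g = 7.6119


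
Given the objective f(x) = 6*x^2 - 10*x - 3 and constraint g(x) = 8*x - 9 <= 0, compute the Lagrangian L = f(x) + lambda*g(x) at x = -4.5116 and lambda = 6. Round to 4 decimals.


Step 1: Evaluate f(x).
f(-4.5116) = 6*(-4.5116)^2 - 10*(-4.5116) - 3 = 164.2432
Step 2: Evaluate g(x).
g(-4.5116) = 8*-4.5116 - 9 = -45.0928
Step 3: Compute Lagrangian.
L = 164.2432 + 6*-45.0928 = -106.3136


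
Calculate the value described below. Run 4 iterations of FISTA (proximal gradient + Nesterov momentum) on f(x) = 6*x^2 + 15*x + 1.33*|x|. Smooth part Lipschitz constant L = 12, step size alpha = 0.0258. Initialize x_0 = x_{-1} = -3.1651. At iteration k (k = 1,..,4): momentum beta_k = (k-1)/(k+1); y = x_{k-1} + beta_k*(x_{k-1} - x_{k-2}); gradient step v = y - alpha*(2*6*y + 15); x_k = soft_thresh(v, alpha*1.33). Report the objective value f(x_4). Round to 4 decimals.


FISTA on f(x) = 6*x^2 + 15*x + 1.33*|x|
L = 12, alpha = 0.0258
Iteration 1: beta = 0.0, y = -3.1651 + 0.0*(-3.1651 + 3.1651) = -3.1651
  grad(y) = -22.9812, v = y - alpha*grad = -2.5722
  prox(v) = soft_thresh(-2.5722, 0.0343) = -2.5379
Iteration 2: beta = 0.3333, y = -2.5379 + 0.3333*(-2.5379 + 3.1651) = -2.3288
  grad(y) = -12.9455, v = y - alpha*grad = -1.9948
  prox(v) = soft_thresh(-1.9948, 0.0343) = -1.9605
Iteration 3: beta = 0.5, y = -1.9605 + 0.5*(-1.9605 + 2.5379) = -1.6718
  grad(y) = -5.0615, v = y - alpha*grad = -1.5412
  prox(v) = soft_thresh(-1.5412, 0.0343) = -1.5069
Iteration 4: beta = 0.6, y = -1.5069 + 0.6*(-1.5069 + 1.9605) = -1.2347
  grad(y) = 0.1832, v = y - alpha*grad = -1.2395
  prox(v) = soft_thresh(-1.2395, 0.0343) = -1.2051
f(x_4) = 6*(-1.2051)^2 + 15*(-1.2051) + 1.33*|-1.2051| = -7.7601


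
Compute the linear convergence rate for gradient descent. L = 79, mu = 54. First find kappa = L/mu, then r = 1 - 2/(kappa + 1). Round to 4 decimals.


Step 1: Compute the condition number.
kappa = L/mu = 79/54 = 1.463
Step 2: Compute the convergence rate.
r = 1 - 2/(kappa + 1) = 1 - 2*mu/(L + mu) = (L - mu)/(L + mu) = 25/133 = 0.188
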